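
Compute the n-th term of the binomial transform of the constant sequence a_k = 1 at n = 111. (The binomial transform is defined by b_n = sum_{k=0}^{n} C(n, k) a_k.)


With a_k = 1 for all k, b_n = sum_{k=0}^{n} C(n, k) = 2^n by the binomial theorem.
For n = 111: 2^111 = 2596148429267413814265248164610048.

2596148429267413814265248164610048


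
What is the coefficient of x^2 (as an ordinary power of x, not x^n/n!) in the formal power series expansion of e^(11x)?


The exponential series is e^y = sum_{k>=0} y^k / k!. Substituting y = 11x gives
e^(11x) = sum_{k>=0} 11^k x^k / k!.
So the coefficient of x^n is a^n/n! with a = 11, n = 2:
11^2 / 2! = 121/2 = 121/2

121/2


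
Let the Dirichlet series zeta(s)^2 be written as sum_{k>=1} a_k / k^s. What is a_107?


The Dirichlet convolution of the constant function 1 with itself gives (1 * 1)(k) = sum_{d | k} 1 = d(k), the number of positive divisors of k.
Since zeta(s) = sum_{k>=1} 1/k^s, we have zeta(s)^2 = sum_{k>=1} d(k)/k^s, so a_k = d(k).
For k = 107: the divisors are 1, 107.
Count = 2.

2


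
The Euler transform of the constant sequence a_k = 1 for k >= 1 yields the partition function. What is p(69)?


The Euler transform converts the sequence a_k = 1 into the number of integer partitions.
Using the recurrence or dynamic programming:
p(69) = 3554345

3554345


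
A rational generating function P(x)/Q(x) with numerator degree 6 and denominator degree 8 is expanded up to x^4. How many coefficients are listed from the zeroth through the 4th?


Expanding up to x^4 gives the coefficients for x^0, x^1, ..., x^4.
That is 4 + 1 = 5 coefficients in total.

5


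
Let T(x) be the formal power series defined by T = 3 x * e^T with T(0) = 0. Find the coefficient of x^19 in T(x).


Apply the Lagrange inversion formula: if T = 3 x * phi(T) with phi(t) = e^t, then
[x^n] T = 3^n * (1/n) [t^(n-1)] phi(t)^n = 3^n * (1/n) [t^(n-1)] e^(n t) = 3^n * (1/n) * n^(n-1) / (n-1)! = 3^n * n^(n-1) / n!.
When c = 1 this is the Cayley count of rooted labeled trees on n vertices, divided by n!.
For n = 19: 3^19 * 19^18 / 19! = 1162261467 * 104127350297911241532841/121645100408832000 = 970834090696004352832536033/975822848000.

970834090696004352832536033/975822848000


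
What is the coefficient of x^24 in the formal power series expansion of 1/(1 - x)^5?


The negative binomial / multiset identity is
1/(1 - x)^r = sum_{k>=0} C(k + r - 1, r - 1) x^k.
Here r = 5 and k = 24, so the coefficient is
C(24 + 4, 4) = C(28, 4)
= 20475

20475


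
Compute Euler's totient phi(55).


phi(n) counts integers in [1, n] coprime to n. Using the multiplicative formula phi(n) = n * prod_{p | n} (1 - 1/p):
55 = 5 * 11, so
phi(55) = 55 * (1 - 1/5) * (1 - 1/11) = 40.

40


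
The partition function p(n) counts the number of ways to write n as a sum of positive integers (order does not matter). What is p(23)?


Using the generating function prod_{k>=1} 1/(1-x^k), we compute p(23).
By dynamic programming over parts 1 through 23:
p(23) = 1255

1255


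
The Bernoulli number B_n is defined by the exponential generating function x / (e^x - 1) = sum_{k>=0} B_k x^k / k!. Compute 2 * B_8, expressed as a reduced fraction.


Bernoulli numbers can also be computed recursively via B_0 = 1 and sum_{j=0}^{m} C(m+1, j) B_j = 0 for m >= 1. Odd-index Bernoulli numbers vanish for k >= 3.
Computing B_8 = -1/30, so 2 * B_8 = 2 * -1/30 = -1/15.

-1/15


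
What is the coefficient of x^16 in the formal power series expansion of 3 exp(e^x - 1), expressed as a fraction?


exp(e^x - 1) is the exponential generating function for the Bell numbers Bell_k: exp(e^x - 1) = sum_{k>=0} Bell_k x^k / k!.
So the coefficient of x^16 in 3 exp(e^x - 1) is 3 Bell_16 / 16!.
Computing: Bell_16 = 10480142147 and 16! = 20922789888000, giving
3 * 10480142147/20922789888000 = 10480142147/6974263296000.

10480142147/6974263296000


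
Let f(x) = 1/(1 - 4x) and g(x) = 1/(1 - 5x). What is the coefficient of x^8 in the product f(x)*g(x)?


The coefficient of x^n in f*g is the Cauchy product: sum_{k=0}^{n} a^k * b^(n-k).
With a=4, b=5, n=8:
sum_{k=0}^{8} 4^k * 5^(8-k)
= 1690981

1690981


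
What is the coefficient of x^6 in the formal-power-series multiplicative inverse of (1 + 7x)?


The inverse is 1/(1 + 7x). Apply the geometric identity 1/(1 - y) = sum_{k>=0} y^k with y = -7x:
1/(1 + 7x) = sum_{k>=0} (-7)^k x^k.
So the coefficient of x^6 is (-7)^6 = 117649.

117649


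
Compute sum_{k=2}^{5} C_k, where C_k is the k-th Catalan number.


C_2 through C_5: 2, 5, 14, 42
Sum = 2 + 5 + 14 + 42
= 63

63


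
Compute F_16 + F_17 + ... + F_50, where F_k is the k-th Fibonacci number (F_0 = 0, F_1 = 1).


Use the identity sum_{k=0}^{N} F_k = F_{N+2} - 1 (which follows from F_{k+2} - F_{k+1} = F_k). Then
sum_{k=16}^{50} F_k = (F_{52} - 1) - (F_{17} - 1) = F_{52} - F_{17}.
Computing: F_{52} = 32951280099, F_{17} = 1597, so
Sum = 32951280099 - 1597 = 32951278502.

32951278502


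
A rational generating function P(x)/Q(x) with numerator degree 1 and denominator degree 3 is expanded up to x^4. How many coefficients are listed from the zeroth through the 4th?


Expanding up to x^4 gives the coefficients for x^0, x^1, ..., x^4.
That is 4 + 1 = 5 coefficients in total.

5


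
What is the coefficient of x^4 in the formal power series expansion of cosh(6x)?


The Maclaurin series is cosh(t) = sum_{m>=0} t^(2m) / (2m)!, so substituting t = 6x, only even powers of x are nonzero, with coefficient of x^(2m) equal to 6^(2m) / (2m)!.
For x^4 the coefficient is 6^4/4! = 1296/24 = 54.

54


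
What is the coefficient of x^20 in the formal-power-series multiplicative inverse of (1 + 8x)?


The inverse is 1/(1 + 8x). Apply the geometric identity 1/(1 - y) = sum_{k>=0} y^k with y = -8x:
1/(1 + 8x) = sum_{k>=0} (-8)^k x^k.
So the coefficient of x^20 is (-8)^20 = 1152921504606846976.

1152921504606846976


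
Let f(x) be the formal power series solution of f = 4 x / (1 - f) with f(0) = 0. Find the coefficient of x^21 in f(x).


Apply Lagrange inversion: f = 4 x * phi(f) with phi(t) = 1/(1 - t), so
[x^n] f = 4^n * (1/n) [t^(n-1)] phi(t)^n = 4^n * (1/n) [t^(n-1)] (1 - t)^(-n) = 4^n * (1/n) C(2n - 2, n - 1) = 4^n * C_{n-1}.
For n = 21: C_20 = C(40, 20) / 21 = 137846528820/21 = 6564120420.
With the 4^21 = 4398046511104 factor, the coefficient is 4398046511104 * 6564120420 = 28869306911647523143680.

28869306911647523143680


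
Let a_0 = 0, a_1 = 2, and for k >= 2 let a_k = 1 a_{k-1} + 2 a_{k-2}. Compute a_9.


Iterating the recurrence forward:
a_0 = 0
a_1 = 2
a_2 = 1*2 + 2*0 = 2
a_3 = 1*2 + 2*2 = 6
a_4 = 1*6 + 2*2 = 10
a_5 = 1*10 + 2*6 = 22
a_6 = 1*22 + 2*10 = 42
a_7 = 1*42 + 2*22 = 86
a_8 = 1*86 + 2*42 = 170
a_9 = 1*170 + 2*86 = 342
So a_9 = 342.

342


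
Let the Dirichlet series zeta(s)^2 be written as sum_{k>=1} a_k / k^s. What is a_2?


The Dirichlet convolution of the constant function 1 with itself gives (1 * 1)(k) = sum_{d | k} 1 = d(k), the number of positive divisors of k.
Since zeta(s) = sum_{k>=1} 1/k^s, we have zeta(s)^2 = sum_{k>=1} d(k)/k^s, so a_k = d(k).
For k = 2: the divisors are 1, 2.
Count = 2.

2


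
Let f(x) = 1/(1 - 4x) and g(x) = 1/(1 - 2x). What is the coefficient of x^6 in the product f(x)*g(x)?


The coefficient of x^n in f*g is the Cauchy product: sum_{k=0}^{n} a^k * b^(n-k).
With a=4, b=2, n=6:
sum_{k=0}^{6} 4^k * 2^(6-k)
= 8128

8128


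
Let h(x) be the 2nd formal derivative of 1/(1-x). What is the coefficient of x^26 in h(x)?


Differentiating 2 times: d^2/dx^2 [1/(1-x)] = 2!/(1-x)^3.
The expansion 1/(1-x)^3 = sum_{k>=0} C(k+2, 2) x^k, so the coefficient of x^n in 2!/(1-x)^3 is 2! * C(n+2, 2).
For n = 26: 2 * C(28, 2) = 2 * 378 = 756

756


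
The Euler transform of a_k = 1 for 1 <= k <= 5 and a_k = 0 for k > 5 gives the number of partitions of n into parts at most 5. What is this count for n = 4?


Partitions of 4 into parts at most 5:
Using generating function (1-x)^(-1)(1-x^2)^(-1)...(1-x^5)^(-1),
the coefficient of x^4 = 5

5


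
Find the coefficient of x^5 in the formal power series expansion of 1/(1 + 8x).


Write 1/(1 + c x) = 1/(1 - (-c) x) and apply the geometric-series identity
1/(1 - y) = sum_{k>=0} y^k to get 1/(1 + c x) = sum_{k>=0} (-c)^k x^k.
So the coefficient of x^k is (-c)^k = (-1)^k * c^k.
Here c = 8 and k = 5:
(-8)^5 = -1 * 32768 = -32768

-32768


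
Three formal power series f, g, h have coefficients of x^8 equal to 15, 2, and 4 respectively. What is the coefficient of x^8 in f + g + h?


Series addition is componentwise:
15 + 2 + 4
= 21

21


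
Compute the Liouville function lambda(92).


The Liouville function is lambda(k) = (-1)^Omega(k), where Omega(k) counts the prime factors of k with multiplicity.
Factoring: 92 = 2 * 2 * 23, so Omega(92) = 3.
lambda(92) = (-1)^3 = -1.

-1


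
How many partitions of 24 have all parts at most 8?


Using the generating function (1-x)^(-1)(1-x^2)^(-1)...(1-x^8)^(-1),
the coefficient of x^24 counts these restricted partitions.
Result = 919

919


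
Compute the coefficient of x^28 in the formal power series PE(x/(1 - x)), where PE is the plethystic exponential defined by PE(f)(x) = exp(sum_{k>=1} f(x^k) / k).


For f(x) = x/(1 - x) we have
sum_{k>=1} f(x^k) / k = sum_{k>=1} (1/k) * x^k / (1 - x^k) = sum_{k, m >= 1} x^(k m) / k,
which after exponentiating simplifies to
PE(x/(1 - x)) = prod_{k>=1} 1 / (1 - x^k).
This is the generating function for the partition function p(n), so the coefficient of x^28 is p(28).
Computing p(28) by dynamic programming over parts 1, 2, ..., 28: p(28) = 3718.

3718


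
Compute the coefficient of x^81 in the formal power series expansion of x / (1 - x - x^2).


Let f(x) = sum_{k>=0} a_k x^k. Multiplying f(x) * (1 - x - x^2) = x and matching coefficients gives a_0 = 0, a_1 = 1, and a_k = a_{k-1} + a_{k-2} for k >= 2. These are the Fibonacci numbers F_k.
Iterating from F_0 = 0, F_1 = 1:
F_0=0, F_1=1, F_2=1, F_3=2, F_4=3, F_5=5, F_6=8, F_7=13, F_8=21, F_9=34, ...
F_81 = 37889062373143906.

37889062373143906


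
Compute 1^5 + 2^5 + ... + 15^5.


This power sum has a closed form given by Faulhaber's formula
sum_{k=1}^{m} k^p = (1 / (p + 1)) * sum_{j=0}^{p} C(p + 1, j) B_j m^(p + 1 - j),
but for small m direct computation is fastest:
1 + 32 + 243 + 1024 + 3125 + 7776 + 16807 + 32768 + 59049 + 100000 + 161051 + 248832 + 371293 + 537824 + 759375 = 2299200.

2299200


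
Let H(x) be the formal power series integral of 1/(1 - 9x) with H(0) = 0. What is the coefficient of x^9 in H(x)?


1/(1 - 9x) = sum_{k>=0} 9^k x^k. Integrating termwise with H(0) = 0:
H(x) = sum_{k>=0} 9^k x^(k+1) / (k+1) = sum_{m>=1} 9^(m-1) x^m / m.
For m = 9: 9^8/9 = 43046721/9 = 4782969.

4782969


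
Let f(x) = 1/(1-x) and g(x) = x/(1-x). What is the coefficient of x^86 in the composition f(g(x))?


First simplify the composition: f(g(x)) = 1/(1 - x/(1-x)) = (1-x)/((1-x) - x) = (1-x)/(1-2x).
Now extract the coefficient. Write (1-x)/(1-2x) = 1/(1-2x) - x/(1-2x).
The coefficient of x^n in 1/(1-2x) is 2^n, and in x/(1-2x) is 2^(n-1) (for n >= 1).
So the coefficient of x^86 is 2^86 - 2^85 = 77371252455336267181195264 - 38685626227668133590597632 = 38685626227668133590597632.

38685626227668133590597632


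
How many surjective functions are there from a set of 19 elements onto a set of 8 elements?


By inclusion-exclusion on which target elements are missed, the number of surjections from an n-set onto a k-set is
surj(n, k) = sum_{j=0}^{k} (-1)^j C(k, j) (k - j)^n.
Equivalently surj(n, k) = k! * S(n, k), where S(n, k) is the Stirling number of the second kind.
For n = 19, k = 8:
S(19, 8) = 1709751003480, so
surj = 8! * 1709751003480 = 40320 * 1709751003480 = 68937160460313600.

68937160460313600


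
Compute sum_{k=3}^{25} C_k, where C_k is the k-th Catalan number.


C_3 through C_25: 5, 14, 42, 132, 429, 1430, 4862, 16796, 58786, 208012, 742900, 2674440, 9694845, 35357670, 129644790, 477638700, 1767263190, 6564120420, 24466267020, 91482563640, 343059613650, 1289904147324, 4861946401452
Sum = 5 + 14 + 42 + 132 + 429 + 1430 + 4862 + 16796 + 58786 + 208012 + 742900 + 2674440 + 9694845 + 35357670 + 129644790 + 477638700 + 1767263190 + 6564120420 + 24466267020 + 91482563640 + 343059613650 + 1289904147324 + 4861946401452
= 6619846420549

6619846420549


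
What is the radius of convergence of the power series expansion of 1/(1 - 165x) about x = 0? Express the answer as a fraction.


Expanding 1/(1 - 165x) = sum_{k>=0} 165^k x^k, the series converges when |165x| < 1, i.e., |x| < 1/165.
So the radius of convergence is 1/165 = 1/165.

1/165


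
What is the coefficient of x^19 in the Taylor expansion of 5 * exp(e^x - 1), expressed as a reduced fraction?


exp(e^x - 1) = sum_{k>=0} Bell_k x^k / k!, where Bell_k is the k-th Bell number.
So the coefficient of x^19 is 5 * Bell_19 / 19!.
Computing: Bell_19 = 5832742205057 and 19! = 121645100408832000, giving
5 * 5832742205057/121645100408832000 = 5832742205057/24329020081766400.

5832742205057/24329020081766400


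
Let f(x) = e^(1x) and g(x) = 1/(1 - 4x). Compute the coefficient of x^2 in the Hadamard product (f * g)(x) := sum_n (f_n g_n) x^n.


Expanding: f_k = 1^k/k! (from e^(1x)) and g_k = 4^k (from 1/(1 - 4x)). So the Hadamard coefficient (f * g)_k = 1^k 4^k / k! = (4)^k / k!.
For k = 2: 4^2/2! = 16/2 = 8.

8


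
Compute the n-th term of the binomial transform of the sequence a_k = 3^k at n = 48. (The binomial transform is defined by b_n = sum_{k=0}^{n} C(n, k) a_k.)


With a_k = 3^k, b_n = sum_{k=0}^{n} C(n, k) 3^k = (1 + 3)^n by the binomial theorem.
For n = 48: (1 + 3)^48 = 4^48 = 79228162514264337593543950336.

79228162514264337593543950336


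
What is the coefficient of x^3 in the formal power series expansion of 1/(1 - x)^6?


The expansion 1/(1 - x)^r = sum_{k>=0} C(k + r - 1, r - 1) x^k follows from the multiset / negative-binomial theorem (or from repeated differentiation of the geometric series).
For r = 6 and k = 3:
C(8, 5) = 40320 / (120 * 6) = 56.

56


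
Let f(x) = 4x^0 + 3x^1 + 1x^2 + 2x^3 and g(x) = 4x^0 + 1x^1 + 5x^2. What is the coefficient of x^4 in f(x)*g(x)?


Cauchy product at x^4:
1*5 + 2*1
= 7

7


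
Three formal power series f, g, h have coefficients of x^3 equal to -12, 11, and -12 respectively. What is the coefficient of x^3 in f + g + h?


Series addition is componentwise:
-12 + 11 + -12
= -13

-13


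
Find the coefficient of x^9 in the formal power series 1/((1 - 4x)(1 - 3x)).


By partial fractions or Cauchy convolution:
The coefficient equals sum_{k=0}^{9} 4^k * 3^(9-k).
= 989527

989527


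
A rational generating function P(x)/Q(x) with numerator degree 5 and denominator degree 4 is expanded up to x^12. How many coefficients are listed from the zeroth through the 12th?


Expanding up to x^12 gives the coefficients for x^0, x^1, ..., x^12.
That is 12 + 1 = 13 coefficients in total.

13


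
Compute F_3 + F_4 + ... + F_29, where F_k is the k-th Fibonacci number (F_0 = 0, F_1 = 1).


Use the identity sum_{k=0}^{N} F_k = F_{N+2} - 1 (which follows from F_{k+2} - F_{k+1} = F_k). Then
sum_{k=3}^{29} F_k = (F_{31} - 1) - (F_{4} - 1) = F_{31} - F_{4}.
Computing: F_{31} = 1346269, F_{4} = 3, so
Sum = 1346269 - 3 = 1346266.

1346266


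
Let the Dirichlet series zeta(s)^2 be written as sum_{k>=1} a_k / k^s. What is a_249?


The Dirichlet convolution of the constant function 1 with itself gives (1 * 1)(k) = sum_{d | k} 1 = d(k), the number of positive divisors of k.
Since zeta(s) = sum_{k>=1} 1/k^s, we have zeta(s)^2 = sum_{k>=1} d(k)/k^s, so a_k = d(k).
For k = 249: the divisors are 1, 3, 83, 249.
Count = 4.

4


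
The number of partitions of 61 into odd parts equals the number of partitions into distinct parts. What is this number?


Computing partitions of 61 into odd parts (1, 3, 5, ...):
Using the generating function prod_{k>=0} 1/(1-x^(2k+1)),
the count is 12076

12076


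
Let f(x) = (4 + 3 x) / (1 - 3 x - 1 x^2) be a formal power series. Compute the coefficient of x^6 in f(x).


Write f(x) = sum_{k>=0} a_k x^k. Multiplying both sides by 1 - 3 x - 1 x^2 gives
(1 - 3 x - 1 x^2) sum_{k>=0} a_k x^k = 4 + 3 x.
Matching coefficients:
 x^0: a_0 = 4
 x^1: a_1 - 3 a_0 = 3  =>  a_1 = 3*4 + 3 = 15
 x^k (k >= 2): a_k = 3 a_{k-1} + 1 a_{k-2}.
Iterating: a_2 = 49, a_3 = 162, a_4 = 535, a_5 = 1767, a_6 = 5836.
So the coefficient of x^6 is 5836.

5836


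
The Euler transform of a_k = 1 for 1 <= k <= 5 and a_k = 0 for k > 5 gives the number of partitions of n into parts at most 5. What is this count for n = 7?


Partitions of 7 into parts at most 5:
Using generating function (1-x)^(-1)(1-x^2)^(-1)...(1-x^5)^(-1),
the coefficient of x^7 = 13

13


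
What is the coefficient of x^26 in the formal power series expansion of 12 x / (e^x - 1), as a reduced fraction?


The exponential generating function for Bernoulli numbers is
x / (e^x - 1) = sum_{k>=0} B_k x^k / k!.
So the coefficient of x^26 in 12 x / (e^x - 1) is 12 B_26 / 26!.
Computing: B_26 = 8553103/6, 26! = 403291461126605635584000000, giving
12 * 8553103/6 / 403291461126605635584000000 = 657931/15511210043330985984000000.

657931/15511210043330985984000000


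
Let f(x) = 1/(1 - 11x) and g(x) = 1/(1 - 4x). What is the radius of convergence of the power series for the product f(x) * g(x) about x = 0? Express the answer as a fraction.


The radius of 1/(1 - 11x) is 1/11 (nearest singularity at x = 1/11), and the radius of 1/(1 - 4x) is 1/4.
The product f(x)*g(x) = 1/((1 - 11x)(1 - 4x)) has singularities at both 1/11 and 1/4, so its radius of convergence is the distance to the nearest one:
min(1/11, 1/4) = 1/11.

1/11


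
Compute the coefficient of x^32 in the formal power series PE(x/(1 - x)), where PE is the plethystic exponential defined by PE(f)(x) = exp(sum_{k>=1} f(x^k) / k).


For f(x) = x/(1 - x) we have
sum_{k>=1} f(x^k) / k = sum_{k>=1} (1/k) * x^k / (1 - x^k) = sum_{k, m >= 1} x^(k m) / k,
which after exponentiating simplifies to
PE(x/(1 - x)) = prod_{k>=1} 1 / (1 - x^k).
This is the generating function for the partition function p(n), so the coefficient of x^32 is p(32).
Computing p(32) by dynamic programming over parts 1, 2, ..., 32: p(32) = 8349.

8349


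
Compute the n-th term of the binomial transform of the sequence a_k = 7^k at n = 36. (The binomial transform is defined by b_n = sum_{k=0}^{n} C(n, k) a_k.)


With a_k = 7^k, b_n = sum_{k=0}^{n} C(n, k) 7^k = (1 + 7)^n by the binomial theorem.
For n = 36: (1 + 7)^36 = 8^36 = 324518553658426726783156020576256.

324518553658426726783156020576256


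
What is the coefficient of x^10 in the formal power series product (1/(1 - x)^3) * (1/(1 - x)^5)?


Combine the factors: (1/(1 - x)^3) * (1/(1 - x)^5) = 1/(1 - x)^8.
Then use 1/(1 - x)^r = sum_{k>=0} C(k + r - 1, r - 1) x^k with r = 8 and k = 10:
C(17, 7) = 19448.

19448


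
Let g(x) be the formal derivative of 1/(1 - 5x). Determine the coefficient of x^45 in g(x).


Differentiate termwise: d/dx sum_{k>=0} 5^k x^k = sum_{k>=1} k 5^k x^(k-1) = sum_{j>=0} (j+1) 5^(j+1) x^j.
Equivalently, d/dx [1/(1 - 5x)] = 5/(1 - 5x)^2.
For j = 45: 46 * 5^46 = 46 * 142108547152020037174224853515625 = 6536993168992921710014343261718750.

6536993168992921710014343261718750


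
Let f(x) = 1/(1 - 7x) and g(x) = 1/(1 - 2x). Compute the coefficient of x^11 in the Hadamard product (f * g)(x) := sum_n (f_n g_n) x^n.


f has coefficients f_k = 7^k and g has coefficients g_k = 2^k, so the Hadamard product has coefficient (f*g)_k = 7^k * 2^k = 14^k.
For k = 11: 14^11 = 4049565169664.

4049565169664


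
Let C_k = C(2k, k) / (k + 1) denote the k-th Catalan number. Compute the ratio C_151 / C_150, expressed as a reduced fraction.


Using C_k = (2k)! / (k! (k+1)!), the ratio C_{k+1}/C_k simplifies to
C_{k+1}/C_k = [(2k+2)! / ((k+1)! (k+2)!)] * [k! (k+1)! / (2k)!]
 = (2k+2)(2k+1) / ((k+1)(k+2)) = 2(2k+1) / (k+2).
For k = 150: 2(2*150 + 1) / (150 + 2) = 602/152 = 301/76.

301/76


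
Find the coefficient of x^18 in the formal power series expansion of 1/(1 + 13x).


Write 1/(1 + c x) = 1/(1 - (-c) x) and apply the geometric-series identity
1/(1 - y) = sum_{k>=0} y^k to get 1/(1 + c x) = sum_{k>=0} (-c)^k x^k.
So the coefficient of x^k is (-c)^k = (-1)^k * c^k.
Here c = 13 and k = 18:
(-13)^18 = 1 * 112455406951957393129 = 112455406951957393129

112455406951957393129


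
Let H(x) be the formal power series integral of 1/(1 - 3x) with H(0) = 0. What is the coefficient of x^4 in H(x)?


1/(1 - 3x) = sum_{k>=0} 3^k x^k. Integrating termwise with H(0) = 0:
H(x) = sum_{k>=0} 3^k x^(k+1) / (k+1) = sum_{m>=1} 3^(m-1) x^m / m.
For m = 4: 3^3/4 = 27/4 = 27/4.

27/4


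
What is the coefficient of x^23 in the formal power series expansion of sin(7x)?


The Maclaurin series is sin(t) = sum_{k>=0} (-1)^k t^(2k+1) / (2k+1)!, so substituting t = 7x, only odd powers of x are nonzero, with coefficient of x^(2k+1) equal to (-1)^k 7^(2k+1) / (2k+1)!.
Write 23 = 2*11 + 1, giving the coefficient (-1)^11 * 7^23 / 23! = -27368747340080916343/25852016738884976640000 = -79792266297612001/75370311192084480000.

-79792266297612001/75370311192084480000


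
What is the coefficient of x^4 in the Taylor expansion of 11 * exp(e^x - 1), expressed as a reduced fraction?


exp(e^x - 1) = sum_{k>=0} Bell_k x^k / k!, where Bell_k is the k-th Bell number.
So the coefficient of x^4 is 11 * Bell_4 / 4!.
Computing: Bell_4 = 15 and 4! = 24, giving
11 * 15/24 = 55/8.

55/8


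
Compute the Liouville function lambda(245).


The Liouville function is lambda(k) = (-1)^Omega(k), where Omega(k) counts the prime factors of k with multiplicity.
Factoring: 245 = 5 * 7 * 7, so Omega(245) = 3.
lambda(245) = (-1)^3 = -1.

-1


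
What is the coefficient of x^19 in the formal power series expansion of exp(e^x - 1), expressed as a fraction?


exp(e^x - 1) is the exponential generating function for the Bell numbers Bell_k: exp(e^x - 1) = sum_{k>=0} Bell_k x^k / k!.
So the coefficient of x^19 in exp(e^x - 1) is Bell_19 / 19!.
Computing: Bell_19 = 5832742205057 and 19! = 121645100408832000, giving
5832742205057/121645100408832000 = 5832742205057/121645100408832000.

5832742205057/121645100408832000


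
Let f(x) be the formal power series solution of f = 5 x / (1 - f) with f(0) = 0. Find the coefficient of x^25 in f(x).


Apply Lagrange inversion: f = 5 x * phi(f) with phi(t) = 1/(1 - t), so
[x^n] f = 5^n * (1/n) [t^(n-1)] phi(t)^n = 5^n * (1/n) [t^(n-1)] (1 - t)^(-n) = 5^n * (1/n) C(2n - 2, n - 1) = 5^n * C_{n-1}.
For n = 25: C_24 = C(48, 24) / 25 = 32247603683100/25 = 1289904147324.
With the 5^25 = 298023223876953125 factor, the coefficient is 298023223876953125 * 1289904147324 = 384421392477750778198242187500.

384421392477750778198242187500


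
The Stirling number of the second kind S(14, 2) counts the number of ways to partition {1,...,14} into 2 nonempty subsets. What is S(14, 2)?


Using the explicit formula S(n,k) = (1/k!) sum_{j=0}^{k} (-1)^(k-j) C(k,j) j^n:
S(14, 2) = 8191
Equivalently, S(n,k) is n! times the coefficient of x^n in the EGF (e^x - 1)^k / k!.

8191


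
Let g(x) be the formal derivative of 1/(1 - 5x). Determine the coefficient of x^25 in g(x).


Differentiate termwise: d/dx sum_{k>=0} 5^k x^k = sum_{k>=1} k 5^k x^(k-1) = sum_{j>=0} (j+1) 5^(j+1) x^j.
Equivalently, d/dx [1/(1 - 5x)] = 5/(1 - 5x)^2.
For j = 25: 26 * 5^26 = 26 * 1490116119384765625 = 38743019104003906250.

38743019104003906250


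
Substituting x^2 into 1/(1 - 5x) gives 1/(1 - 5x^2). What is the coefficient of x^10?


The coefficient of x^(2m) in 1/(1 - 5x^2) is 5^m.
With n = 10 = 2*5, the coefficient is 5^5 = 3125.

3125


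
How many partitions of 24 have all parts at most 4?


Using the generating function (1-x)^(-1)(1-x^2)^(-1)...(1-x^4)^(-1),
the coefficient of x^24 counts these restricted partitions.
Result = 169

169


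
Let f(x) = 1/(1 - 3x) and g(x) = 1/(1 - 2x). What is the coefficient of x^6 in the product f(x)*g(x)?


The coefficient of x^n in f*g is the Cauchy product: sum_{k=0}^{n} a^k * b^(n-k).
With a=3, b=2, n=6:
sum_{k=0}^{6} 3^k * 2^(6-k)
= 2059

2059


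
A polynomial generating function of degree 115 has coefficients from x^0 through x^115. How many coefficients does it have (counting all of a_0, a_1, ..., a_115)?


A polynomial of degree 115 takes the form a_0 + a_1 x + ... + a_115 x^115.
The number of coefficients is 115 + 1 = 116.

116


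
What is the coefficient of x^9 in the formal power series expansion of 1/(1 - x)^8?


The negative binomial / multiset identity is
1/(1 - x)^r = sum_{k>=0} C(k + r - 1, r - 1) x^k.
Here r = 8 and k = 9, so the coefficient is
C(9 + 7, 7) = C(16, 7)
= 11440

11440


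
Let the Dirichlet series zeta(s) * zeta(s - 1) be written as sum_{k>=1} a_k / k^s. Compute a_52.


Convolution gives a_k = sum_{d | k} d * 1 = sum_{d | k} d = sigma(k), the sum of positive divisors of k.
For k = 52, the divisors are 1, 2, 4, 13, 26, 52, so
sigma(52) = 1 + 2 + 4 + 13 + 26 + 52 = 98.

98


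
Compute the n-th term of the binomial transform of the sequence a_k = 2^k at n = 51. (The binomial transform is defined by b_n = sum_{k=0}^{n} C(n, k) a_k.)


With a_k = 2^k, b_n = sum_{k=0}^{n} C(n, k) 2^k = (1 + 2)^n by the binomial theorem.
For n = 51: (1 + 2)^51 = 3^51 = 2153693963075557766310747.

2153693963075557766310747


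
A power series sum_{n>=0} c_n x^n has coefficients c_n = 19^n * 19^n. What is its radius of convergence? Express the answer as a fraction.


By the root test (Cauchy-Hadamard), the radius is R = 1 / limsup_n |c_n|^(1/n).
Here |c_n|^(1/n) = (19^n * 19^n)^(1/n) = 19 * 19 = 361 for all n.
So R = 1/361 = 1/361.

1/361


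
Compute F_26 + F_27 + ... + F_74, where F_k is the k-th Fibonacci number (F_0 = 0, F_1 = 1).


Use the identity sum_{k=0}^{N} F_k = F_{N+2} - 1 (which follows from F_{k+2} - F_{k+1} = F_k). Then
sum_{k=26}^{74} F_k = (F_{76} - 1) - (F_{27} - 1) = F_{76} - F_{27}.
Computing: F_{76} = 3416454622906707, F_{27} = 196418, so
Sum = 3416454622906707 - 196418 = 3416454622710289.

3416454622710289


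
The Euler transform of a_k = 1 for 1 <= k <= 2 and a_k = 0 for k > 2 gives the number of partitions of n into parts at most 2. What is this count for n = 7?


Partitions of 7 into parts at most 2:
Using generating function (1-x)^(-1)(1-x^2)^(-1),
the coefficient of x^7 = 4

4


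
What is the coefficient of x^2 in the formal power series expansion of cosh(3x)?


The Maclaurin series is cosh(t) = sum_{m>=0} t^(2m) / (2m)!, so substituting t = 3x, only even powers of x are nonzero, with coefficient of x^(2m) equal to 3^(2m) / (2m)!.
For x^2 the coefficient is 3^2/2! = 9/2 = 9/2.

9/2


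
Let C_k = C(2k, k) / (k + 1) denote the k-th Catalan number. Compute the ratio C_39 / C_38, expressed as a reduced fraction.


Using C_k = (2k)! / (k! (k+1)!), the ratio C_{k+1}/C_k simplifies to
C_{k+1}/C_k = [(2k+2)! / ((k+1)! (k+2)!)] * [k! (k+1)! / (2k)!]
 = (2k+2)(2k+1) / ((k+1)(k+2)) = 2(2k+1) / (k+2).
For k = 38: 2(2*38 + 1) / (38 + 2) = 154/40 = 77/20.

77/20


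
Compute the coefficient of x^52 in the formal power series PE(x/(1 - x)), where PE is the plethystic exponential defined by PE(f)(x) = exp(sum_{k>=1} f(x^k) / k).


For f(x) = x/(1 - x) we have
sum_{k>=1} f(x^k) / k = sum_{k>=1} (1/k) * x^k / (1 - x^k) = sum_{k, m >= 1} x^(k m) / k,
which after exponentiating simplifies to
PE(x/(1 - x)) = prod_{k>=1} 1 / (1 - x^k).
This is the generating function for the partition function p(n), so the coefficient of x^52 is p(52).
Computing p(52) by dynamic programming over parts 1, 2, ..., 52: p(52) = 281589.

281589


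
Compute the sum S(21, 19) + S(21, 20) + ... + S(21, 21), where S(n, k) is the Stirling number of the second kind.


By definition, S(n, k) counts partitions of an n-set into exactly k nonempty blocks.
Computing row n = 21 for k = 19..21:
S(21, k): 19285, 210, 1
Sum = 19496.

19496


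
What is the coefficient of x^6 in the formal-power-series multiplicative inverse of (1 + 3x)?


The inverse is 1/(1 + 3x). Apply the geometric identity 1/(1 - y) = sum_{k>=0} y^k with y = -3x:
1/(1 + 3x) = sum_{k>=0} (-3)^k x^k.
So the coefficient of x^6 is (-3)^6 = 729.

729


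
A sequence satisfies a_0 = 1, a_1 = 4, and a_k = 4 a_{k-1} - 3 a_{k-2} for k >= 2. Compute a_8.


The characteristic equation is t^2 - 4 t + 3 = 0, with roots r_1 = 3 and r_2 = 1 (so c_1 = r_1 + r_2, c_2 = -r_1 r_2 as required).
One can use the closed form a_n = A r_1^n + B r_2^n, but direct iteration is more reliable:
a_0 = 1, a_1 = 4, a_2 = 13, a_3 = 40, a_4 = 121, a_5 = 364, a_6 = 1093, a_7 = 3280, a_8 = 9841.
So a_8 = 9841.

9841


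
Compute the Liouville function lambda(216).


The Liouville function is lambda(k) = (-1)^Omega(k), where Omega(k) counts the prime factors of k with multiplicity.
Factoring: 216 = 2 * 2 * 2 * 3 * 3 * 3, so Omega(216) = 6.
lambda(216) = (-1)^6 = 1.

1


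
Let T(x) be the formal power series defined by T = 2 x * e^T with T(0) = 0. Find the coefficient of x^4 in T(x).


Apply the Lagrange inversion formula: if T = 2 x * phi(T) with phi(t) = e^t, then
[x^n] T = 2^n * (1/n) [t^(n-1)] phi(t)^n = 2^n * (1/n) [t^(n-1)] e^(n t) = 2^n * (1/n) * n^(n-1) / (n-1)! = 2^n * n^(n-1) / n!.
When c = 1 this is the Cayley count of rooted labeled trees on n vertices, divided by n!.
For n = 4: 2^4 * 4^3 / 4! = 16 * 64/24 = 128/3.

128/3


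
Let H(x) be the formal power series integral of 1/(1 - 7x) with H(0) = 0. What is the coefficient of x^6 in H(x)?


1/(1 - 7x) = sum_{k>=0} 7^k x^k. Integrating termwise with H(0) = 0:
H(x) = sum_{k>=0} 7^k x^(k+1) / (k+1) = sum_{m>=1} 7^(m-1) x^m / m.
For m = 6: 7^5/6 = 16807/6 = 16807/6.

16807/6


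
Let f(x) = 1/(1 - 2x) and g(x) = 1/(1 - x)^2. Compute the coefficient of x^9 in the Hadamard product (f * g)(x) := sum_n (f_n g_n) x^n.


f has coefficients f_k = 2^k. For g = 1/(1 - x)^2 the coefficient is g_k = C(k + 1, 1) = k + 1. The Hadamard coefficient is (f * g)_k = 2^k * (k + 1).
For k = 9: 2^9 * 10 = 512 * 10 = 5120.

5120


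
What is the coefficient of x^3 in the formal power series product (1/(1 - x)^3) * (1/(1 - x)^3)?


Combine the factors: (1/(1 - x)^3) * (1/(1 - x)^3) = 1/(1 - x)^6.
Then use 1/(1 - x)^r = sum_{k>=0} C(k + r - 1, r - 1) x^k with r = 6 and k = 3:
C(8, 5) = 56.

56


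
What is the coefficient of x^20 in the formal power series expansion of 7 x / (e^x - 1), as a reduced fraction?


The exponential generating function for Bernoulli numbers is
x / (e^x - 1) = sum_{k>=0} B_k x^k / k!.
So the coefficient of x^20 in 7 x / (e^x - 1) is 7 B_20 / 20!.
Computing: B_20 = -174611/330, 20! = 2432902008176640000, giving
7 * -174611/330 / 2432902008176640000 = -174611/114693951814041600000.

-174611/114693951814041600000


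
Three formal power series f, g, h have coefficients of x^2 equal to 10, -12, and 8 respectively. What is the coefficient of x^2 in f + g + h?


Series addition is componentwise:
10 + -12 + 8
= 6

6


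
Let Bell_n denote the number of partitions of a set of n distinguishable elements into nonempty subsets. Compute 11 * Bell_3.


Bell_3 can be computed from the Bell triangle or from Dobinski's identity Bell_n = (1/e) * sum_{k>=0} k^n / k!.
Computing Bell_3 = 5.
Then 11 * 5 = 55.

55


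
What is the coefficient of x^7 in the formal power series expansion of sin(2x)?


The Maclaurin series is sin(t) = sum_{k>=0} (-1)^k t^(2k+1) / (2k+1)!, so substituting t = 2x, only odd powers of x are nonzero, with coefficient of x^(2k+1) equal to (-1)^k 2^(2k+1) / (2k+1)!.
Write 7 = 2*3 + 1, giving the coefficient (-1)^3 * 2^7 / 7! = -128/5040 = -8/315.

-8/315


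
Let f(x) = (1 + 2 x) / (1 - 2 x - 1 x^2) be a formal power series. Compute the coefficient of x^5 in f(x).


Write f(x) = sum_{k>=0} a_k x^k. Multiplying both sides by 1 - 2 x - 1 x^2 gives
(1 - 2 x - 1 x^2) sum_{k>=0} a_k x^k = 1 + 2 x.
Matching coefficients:
 x^0: a_0 = 1
 x^1: a_1 - 2 a_0 = 2  =>  a_1 = 2*1 + 2 = 4
 x^k (k >= 2): a_k = 2 a_{k-1} + 1 a_{k-2}.
Iterating: a_2 = 9, a_3 = 22, a_4 = 53, a_5 = 128.
So the coefficient of x^5 is 128.

128


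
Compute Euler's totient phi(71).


phi(n) counts integers in [1, n] coprime to n. Using the multiplicative formula phi(n) = n * prod_{p | n} (1 - 1/p):
71 = 71, so
phi(71) = 71 * (1 - 1/71) = 70.

70


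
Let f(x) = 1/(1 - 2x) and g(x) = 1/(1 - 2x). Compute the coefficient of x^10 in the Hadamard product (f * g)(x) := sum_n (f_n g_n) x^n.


f has coefficients f_k = 2^k and g has coefficients g_k = 2^k, so the Hadamard product has coefficient (f*g)_k = 2^k * 2^k = 4^k.
For k = 10: 4^10 = 1048576.

1048576


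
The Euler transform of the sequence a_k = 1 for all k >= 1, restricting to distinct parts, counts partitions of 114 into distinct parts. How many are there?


Partitions of 114 into distinct parts can be computed via generating function.
Product (1+x)(1+x^2)(1+x^3)...
The coefficient of x^114 = 1378304

1378304


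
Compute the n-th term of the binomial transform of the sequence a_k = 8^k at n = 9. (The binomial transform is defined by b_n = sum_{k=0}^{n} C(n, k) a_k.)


With a_k = 8^k, b_n = sum_{k=0}^{n} C(n, k) 8^k = (1 + 8)^n by the binomial theorem.
For n = 9: (1 + 8)^9 = 9^9 = 387420489.

387420489


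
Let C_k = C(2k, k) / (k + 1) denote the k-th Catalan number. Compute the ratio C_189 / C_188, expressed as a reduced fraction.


Using C_k = (2k)! / (k! (k+1)!), the ratio C_{k+1}/C_k simplifies to
C_{k+1}/C_k = [(2k+2)! / ((k+1)! (k+2)!)] * [k! (k+1)! / (2k)!]
 = (2k+2)(2k+1) / ((k+1)(k+2)) = 2(2k+1) / (k+2).
For k = 188: 2(2*188 + 1) / (188 + 2) = 754/190 = 377/95.

377/95


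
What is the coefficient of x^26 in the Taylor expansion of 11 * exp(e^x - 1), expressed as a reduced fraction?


exp(e^x - 1) = sum_{k>=0} Bell_k x^k / k!, where Bell_k is the k-th Bell number.
So the coefficient of x^26 is 11 * Bell_26 / 26!.
Computing: Bell_26 = 49631246523618756274 and 26! = 403291461126605635584000000, giving
11 * 49631246523618756274/403291461126605635584000000 = 1459742544812316361/1078319414777020416000000.

1459742544812316361/1078319414777020416000000


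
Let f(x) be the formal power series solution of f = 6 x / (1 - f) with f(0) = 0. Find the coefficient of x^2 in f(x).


Apply Lagrange inversion: f = 6 x * phi(f) with phi(t) = 1/(1 - t), so
[x^n] f = 6^n * (1/n) [t^(n-1)] phi(t)^n = 6^n * (1/n) [t^(n-1)] (1 - t)^(-n) = 6^n * (1/n) C(2n - 2, n - 1) = 6^n * C_{n-1}.
For n = 2: C_1 = C(2, 1) / 2 = 2/2 = 1.
With the 6^2 = 36 factor, the coefficient is 36 * 1 = 36.

36


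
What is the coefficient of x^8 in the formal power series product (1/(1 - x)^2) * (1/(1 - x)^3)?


Combine the factors: (1/(1 - x)^2) * (1/(1 - x)^3) = 1/(1 - x)^5.
Then use 1/(1 - x)^r = sum_{k>=0} C(k + r - 1, r - 1) x^k with r = 5 and k = 8:
C(12, 4) = 495.

495


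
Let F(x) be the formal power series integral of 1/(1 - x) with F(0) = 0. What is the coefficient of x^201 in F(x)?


1/(1 - x) = sum_{k>=0} x^k. Integrating termwise and using F(0) = 0 gives
F(x) = sum_{k>=0} x^(k+1) / (k+1) = sum_{m>=1} x^m / m = -ln(1 - x).
So the coefficient of x^201 is 1/201 = 1/201.

1/201


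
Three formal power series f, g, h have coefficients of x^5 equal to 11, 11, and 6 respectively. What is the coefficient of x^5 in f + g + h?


Series addition is componentwise:
11 + 11 + 6
= 28

28


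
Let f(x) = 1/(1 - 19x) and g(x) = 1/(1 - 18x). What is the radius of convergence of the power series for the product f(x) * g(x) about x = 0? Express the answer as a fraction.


The radius of 1/(1 - 19x) is 1/19 (nearest singularity at x = 1/19), and the radius of 1/(1 - 18x) is 1/18.
The product f(x)*g(x) = 1/((1 - 19x)(1 - 18x)) has singularities at both 1/19 and 1/18, so its radius of convergence is the distance to the nearest one:
min(1/19, 1/18) = 1/19.

1/19


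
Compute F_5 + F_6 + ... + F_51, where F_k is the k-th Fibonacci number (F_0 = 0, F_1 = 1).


Use the identity sum_{k=0}^{N} F_k = F_{N+2} - 1 (which follows from F_{k+2} - F_{k+1} = F_k). Then
sum_{k=5}^{51} F_k = (F_{53} - 1) - (F_{6} - 1) = F_{53} - F_{6}.
Computing: F_{53} = 53316291173, F_{6} = 8, so
Sum = 53316291173 - 8 = 53316291165.

53316291165


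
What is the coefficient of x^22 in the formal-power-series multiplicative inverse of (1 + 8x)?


The inverse is 1/(1 + 8x). Apply the geometric identity 1/(1 - y) = sum_{k>=0} y^k with y = -8x:
1/(1 + 8x) = sum_{k>=0} (-8)^k x^k.
So the coefficient of x^22 is (-8)^22 = 73786976294838206464.

73786976294838206464


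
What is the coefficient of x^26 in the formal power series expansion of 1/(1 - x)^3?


The negative binomial / multiset identity is
1/(1 - x)^r = sum_{k>=0} C(k + r - 1, r - 1) x^k.
Here r = 3 and k = 26, so the coefficient is
C(26 + 2, 2) = C(28, 2)
= 378

378


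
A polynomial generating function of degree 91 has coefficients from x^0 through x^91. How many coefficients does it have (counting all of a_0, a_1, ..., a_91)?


A polynomial of degree 91 takes the form a_0 + a_1 x + ... + a_91 x^91.
The number of coefficients is 91 + 1 = 92.

92


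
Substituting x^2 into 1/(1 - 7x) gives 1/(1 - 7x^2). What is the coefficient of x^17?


Since 1/(1 - 7x^2) only has even powers of x,
the coefficient of x^17 (odd) is 0.

0


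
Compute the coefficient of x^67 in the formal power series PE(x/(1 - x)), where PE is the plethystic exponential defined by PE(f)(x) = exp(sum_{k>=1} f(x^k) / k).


For f(x) = x/(1 - x) we have
sum_{k>=1} f(x^k) / k = sum_{k>=1} (1/k) * x^k / (1 - x^k) = sum_{k, m >= 1} x^(k m) / k,
which after exponentiating simplifies to
PE(x/(1 - x)) = prod_{k>=1} 1 / (1 - x^k).
This is the generating function for the partition function p(n), so the coefficient of x^67 is p(67).
Computing p(67) by dynamic programming over parts 1, 2, ..., 67: p(67) = 2679689.

2679689


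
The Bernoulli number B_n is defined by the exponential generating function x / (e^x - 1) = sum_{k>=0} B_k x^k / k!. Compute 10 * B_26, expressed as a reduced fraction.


Bernoulli numbers can also be computed recursively via B_0 = 1 and sum_{j=0}^{m} C(m+1, j) B_j = 0 for m >= 1. Odd-index Bernoulli numbers vanish for k >= 3.
Computing B_26 = 8553103/6, so 10 * B_26 = 10 * 8553103/6 = 42765515/3.

42765515/3


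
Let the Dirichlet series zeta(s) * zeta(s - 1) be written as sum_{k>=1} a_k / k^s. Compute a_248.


Convolution gives a_k = sum_{d | k} d * 1 = sum_{d | k} d = sigma(k), the sum of positive divisors of k.
For k = 248, the divisors are 1, 2, 4, 8, 31, 62, 124, 248, so
sigma(248) = 1 + 2 + 4 + 8 + 31 + 62 + 124 + 248 = 480.

480


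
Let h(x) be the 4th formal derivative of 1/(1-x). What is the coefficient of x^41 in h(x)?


Differentiating 4 times: d^4/dx^4 [1/(1-x)] = 4!/(1-x)^5.
The expansion 1/(1-x)^5 = sum_{k>=0} C(k+4, 4) x^k, so the coefficient of x^n in 4!/(1-x)^5 is 4! * C(n+4, 4).
For n = 41: 24 * C(45, 4) = 24 * 148995 = 3575880

3575880


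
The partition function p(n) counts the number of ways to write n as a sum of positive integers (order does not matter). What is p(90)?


Using the generating function prod_{k>=1} 1/(1-x^k), we compute p(90).
By dynamic programming over parts 1 through 90:
p(90) = 56634173

56634173


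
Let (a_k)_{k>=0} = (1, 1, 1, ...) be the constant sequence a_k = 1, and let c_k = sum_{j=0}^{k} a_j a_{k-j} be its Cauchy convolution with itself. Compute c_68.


Since a_j = 1 for all j >= 0, the convolution sum becomes
c_k = sum_{j=0}^{k} 1 * 1 = 1 * (k + 1).
Equivalently, the generating function of (a_k) is 1/(1 - x) and its square is 1/(1 - x)^2 = sum_{k>=0} 1(k + 1) x^k.
For k = 68: 1 * 69 = 69.

69


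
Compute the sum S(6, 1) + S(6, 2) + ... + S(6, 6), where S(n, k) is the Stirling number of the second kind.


By definition, S(n, k) counts partitions of an n-set into exactly k nonempty blocks.
Computing row n = 6 for k = 1..6:
S(6, k): 1, 31, 90, 65, 15, 1
Sum = 203. (This equals Bell_6 since the sum runs over all k.)

203
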